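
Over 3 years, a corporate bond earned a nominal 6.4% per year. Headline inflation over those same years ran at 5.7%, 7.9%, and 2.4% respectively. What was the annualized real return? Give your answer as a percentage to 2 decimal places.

1.04%

Cumulative inflation factor: 1.057 × 1.079 × 1.024 ≈ 1.16788.
Nominal growth factor: 1.20455. Real growth factor = 1.20455 / 1.16788 ≈ 1.03140.
Annualized: 1.03140^(1/3) − 1 ≈ 0.01036.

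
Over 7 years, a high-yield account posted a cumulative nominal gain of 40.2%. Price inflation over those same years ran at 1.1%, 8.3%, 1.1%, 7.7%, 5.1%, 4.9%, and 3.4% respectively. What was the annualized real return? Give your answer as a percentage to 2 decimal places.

Cumulative inflation factor: 1.011 × 1.083 × 1.011 × 1.077 × 1.051 × 1.049 × 1.034 ≈ 1.35908.
Nominal growth factor: 1.40200. Real growth factor = 1.40200 / 1.35908 ≈ 1.03158.
Annualized: 1.03158^(1/7) − 1 ≈ 0.00445.

0.45%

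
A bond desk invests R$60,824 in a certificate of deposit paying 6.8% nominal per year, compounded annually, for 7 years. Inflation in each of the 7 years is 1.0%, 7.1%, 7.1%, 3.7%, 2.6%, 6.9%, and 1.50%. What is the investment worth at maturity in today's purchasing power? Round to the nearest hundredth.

Nominal value at maturity: R$60,824 × (1 + 6.8%)^7 ≈ R$96,399.27.
Price-level factor over 7 years: 1.010 × 1.071 × 1.071 × 1.037 × 1.026 × 1.069 × 1.0150 ≈ 1.3374272882.
Dividing the nominal maturity value by the price-level factor gives the value in today's money.

R$72,078.14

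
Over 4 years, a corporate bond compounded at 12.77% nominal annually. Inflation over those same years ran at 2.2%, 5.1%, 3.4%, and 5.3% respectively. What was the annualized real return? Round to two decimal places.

Cumulative inflation factor: 1.022 × 1.051 × 1.034 × 1.053 ≈ 1.16951.
Nominal growth factor: 1.61724. Real growth factor = 1.61724 / 1.16951 ≈ 1.38284.
Annualized: 1.38284^(1/4) − 1 ≈ 0.08441.

8.44%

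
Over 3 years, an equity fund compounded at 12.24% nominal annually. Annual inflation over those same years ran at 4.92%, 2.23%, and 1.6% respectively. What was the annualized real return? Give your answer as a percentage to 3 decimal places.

Cumulative inflation factor: 1.0492 × 1.0223 × 1.016 ≈ 1.08976.
Nominal growth factor: 1.41398. Real growth factor = 1.41398 / 1.08976 ≈ 1.29752.
Annualized: 1.29752^(1/3) − 1 ≈ 0.09070.

9.070%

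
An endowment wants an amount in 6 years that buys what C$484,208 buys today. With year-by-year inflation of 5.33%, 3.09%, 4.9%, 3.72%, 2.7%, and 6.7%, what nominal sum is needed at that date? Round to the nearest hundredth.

Cumulative price-level factor: 1.0533 × 1.0309 × 1.049 × 1.0372 × 1.027 × 1.067 ≈ 1.2946175293.
The nominal amount required is C$484,208 scaled up by that factor.

C$626,864.16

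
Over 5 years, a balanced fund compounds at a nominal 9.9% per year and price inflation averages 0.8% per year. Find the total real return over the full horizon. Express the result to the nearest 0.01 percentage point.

54.06%

The annual real rate is (1+9.9%)/(1+0.8%) − 1 = 9.0278%.
Compounded over 5 years: (1 + 0.090278)^5 − 1 ≈ 0.54059.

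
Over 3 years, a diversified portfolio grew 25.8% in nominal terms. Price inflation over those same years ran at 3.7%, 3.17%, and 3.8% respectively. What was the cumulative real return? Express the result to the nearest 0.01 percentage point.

Cumulative inflation factor: 1.037 × 1.0317 × 1.038 ≈ 1.11053.
Nominal growth factor: 1.25800. Real growth factor = 1.25800 / 1.11053 ≈ 1.13279.
Total real return ≈ 13.2794%.

13.28%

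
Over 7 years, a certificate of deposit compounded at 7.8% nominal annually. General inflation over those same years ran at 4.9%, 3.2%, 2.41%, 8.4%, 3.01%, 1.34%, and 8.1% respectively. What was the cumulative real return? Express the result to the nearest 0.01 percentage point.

Cumulative inflation factor: 1.049 × 1.032 × 1.0241 × 1.084 × 1.0301 × 1.0134 × 1.081 ≈ 1.35617.
Nominal growth factor: 1.69173. Real growth factor = 1.69173 / 1.35617 ≈ 1.24744.
Total real return ≈ 24.7437%.

24.74%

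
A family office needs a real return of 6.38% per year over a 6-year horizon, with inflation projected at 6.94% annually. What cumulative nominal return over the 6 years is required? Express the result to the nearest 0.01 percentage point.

Required annual nominal rate: (1+6.38%)(1+6.94%) − 1 = 13.762772%.
Cumulative over 6 years: (1 + 0.13762772)^6 − 1 ≈ 1.16771.

116.77%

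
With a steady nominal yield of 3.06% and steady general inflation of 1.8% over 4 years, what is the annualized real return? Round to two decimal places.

With constant rates the annual real return is the same each year: (1+3.06%)/(1+1.8%) − 1 = 0.01238.

1.24%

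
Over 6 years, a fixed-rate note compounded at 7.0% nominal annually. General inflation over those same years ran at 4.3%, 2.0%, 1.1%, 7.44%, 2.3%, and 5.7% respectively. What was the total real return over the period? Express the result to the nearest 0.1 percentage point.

Cumulative inflation factor: 1.043 × 1.020 × 1.011 × 1.0744 × 1.023 × 1.057 ≈ 1.24955.
Nominal growth factor: 1.50073. Real growth factor = 1.50073 / 1.24955 ≈ 1.20102.
Total real return ≈ 20.1020%.

20.1%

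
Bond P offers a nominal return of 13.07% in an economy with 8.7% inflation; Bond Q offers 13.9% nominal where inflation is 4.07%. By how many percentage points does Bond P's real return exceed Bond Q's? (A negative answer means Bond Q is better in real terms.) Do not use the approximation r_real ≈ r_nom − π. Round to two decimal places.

Bond P real return: 1.1307/1.087 − 1 = 4.020%.
Bond Q real return: 1.139/1.0407 − 1 = 9.446%.
Difference: 4.020 − 9.446 = -5.426 pp.

-5.43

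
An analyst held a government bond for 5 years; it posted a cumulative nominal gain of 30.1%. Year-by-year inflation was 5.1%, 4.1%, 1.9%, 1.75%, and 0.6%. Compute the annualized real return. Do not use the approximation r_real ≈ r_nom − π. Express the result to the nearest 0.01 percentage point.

Cumulative inflation factor: 1.051 × 1.041 × 1.019 × 1.0175 × 1.006 ≈ 1.14120.
Nominal growth factor: 1.30100. Real growth factor = 1.30100 / 1.14120 ≈ 1.14003.
Annualized: 1.14003^(1/5) − 1 ≈ 0.02656.

2.66%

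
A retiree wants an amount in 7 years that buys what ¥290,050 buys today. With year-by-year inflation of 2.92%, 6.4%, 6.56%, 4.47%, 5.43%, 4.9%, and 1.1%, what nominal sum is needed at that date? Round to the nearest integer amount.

Cumulative price-level factor: 1.0292 × 1.064 × 1.0656 × 1.0447 × 1.0543 × 1.049 × 1.011 ≈ 1.3630696952.
Multiplying ¥290,050 by the price-level factor gives the future nominal sum.

¥395,358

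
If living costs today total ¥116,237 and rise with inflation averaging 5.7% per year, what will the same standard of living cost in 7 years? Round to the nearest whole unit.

¥171,344

Cumulative price-level factor: (1+5.7%)^7 ≈ 1.4740930926.
The nominal amount required is ¥116,237 scaled up by that factor.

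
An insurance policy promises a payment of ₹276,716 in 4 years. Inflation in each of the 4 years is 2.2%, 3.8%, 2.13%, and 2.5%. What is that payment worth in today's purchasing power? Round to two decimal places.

₹249,177.50

Price-level factor over 4 years: 1.022 × 1.038 × 1.0213 × 1.025 ≈ 1.1105176020.
Purchasing power today: ₹276,716 divided by that factor.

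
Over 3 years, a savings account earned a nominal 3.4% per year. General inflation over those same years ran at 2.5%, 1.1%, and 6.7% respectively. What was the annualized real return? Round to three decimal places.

Cumulative inflation factor: 1.025 × 1.011 × 1.067 ≈ 1.10571.
Nominal growth factor: 1.10551. Real growth factor = 1.10551 / 1.10571 ≈ 0.99982.
Annualized: 0.99982^(1/3) − 1 ≈ -0.00006.

-0.006%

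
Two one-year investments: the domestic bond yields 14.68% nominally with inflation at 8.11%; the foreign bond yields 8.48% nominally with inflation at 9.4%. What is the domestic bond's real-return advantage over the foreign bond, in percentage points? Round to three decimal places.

The domestic bond real return: 1.1468/1.0811 − 1 = 6.0771%.
The foreign bond real return: 1.0848/1.094 − 1 = -0.8410%.
Difference: 6.0771 − (-0.8410) = 6.9181 pp.

6.918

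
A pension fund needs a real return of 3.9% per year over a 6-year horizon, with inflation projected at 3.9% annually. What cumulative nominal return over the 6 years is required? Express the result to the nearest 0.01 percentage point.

58.27%

Required annual nominal rate: (1+3.9%)(1+3.9%) − 1 = 7.9521%.
Cumulative over 6 years: (1 + 0.079521)^6 − 1 ≈ 0.58266.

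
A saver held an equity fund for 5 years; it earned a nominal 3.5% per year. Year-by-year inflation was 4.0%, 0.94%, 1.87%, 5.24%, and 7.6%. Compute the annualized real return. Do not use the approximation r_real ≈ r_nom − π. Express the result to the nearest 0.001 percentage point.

Cumulative inflation factor: 1.040 × 1.0094 × 1.0187 × 1.0524 × 1.076 ≈ 1.21098.
Nominal growth factor: 1.18769. Real growth factor = 1.18769 / 1.21098 ≈ 0.98077.
Annualized: 0.98077^(1/5) − 1 ≈ -0.00388.

-0.388%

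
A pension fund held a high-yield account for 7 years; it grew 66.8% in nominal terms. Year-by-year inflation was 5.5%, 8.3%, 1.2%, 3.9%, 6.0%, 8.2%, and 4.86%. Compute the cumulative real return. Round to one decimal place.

15.4%

Cumulative inflation factor: 1.055 × 1.083 × 1.012 × 1.039 × 1.060 × 1.082 × 1.0486 ≈ 1.44484.
Nominal growth factor: 1.66800. Real growth factor = 1.66800 / 1.44484 ≈ 1.15445.
Total real return ≈ 15.4453%.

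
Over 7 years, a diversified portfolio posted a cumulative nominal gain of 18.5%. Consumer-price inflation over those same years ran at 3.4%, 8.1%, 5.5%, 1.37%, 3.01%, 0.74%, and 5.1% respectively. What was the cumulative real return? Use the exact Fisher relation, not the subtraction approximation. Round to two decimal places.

Cumulative inflation factor: 1.034 × 1.081 × 1.055 × 1.0137 × 1.0301 × 1.0074 × 1.051 ≈ 1.30374.
Nominal growth factor: 1.18500. Real growth factor = 1.18500 / 1.30374 ≈ 0.90892.
Total real return ≈ -9.1079%.

-9.11%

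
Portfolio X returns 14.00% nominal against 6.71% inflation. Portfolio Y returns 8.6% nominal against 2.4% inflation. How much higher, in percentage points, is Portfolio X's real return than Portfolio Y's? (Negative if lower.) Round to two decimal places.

0.78

Portfolio X real return: 1.1400/1.0671 − 1 = 6.832%.
Portfolio Y real return: 1.086/1.024 − 1 = 6.055%.
Difference: 6.832 − 6.055 = 0.777 pp.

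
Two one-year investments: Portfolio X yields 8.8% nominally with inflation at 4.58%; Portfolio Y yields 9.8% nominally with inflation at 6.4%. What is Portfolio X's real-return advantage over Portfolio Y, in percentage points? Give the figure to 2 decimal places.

Portfolio X real return: 1.088/1.0458 − 1 = 4.035%.
Portfolio Y real return: 1.098/1.064 − 1 = 3.195%.
Difference: 4.035 − 3.195 = 0.840 pp.

0.84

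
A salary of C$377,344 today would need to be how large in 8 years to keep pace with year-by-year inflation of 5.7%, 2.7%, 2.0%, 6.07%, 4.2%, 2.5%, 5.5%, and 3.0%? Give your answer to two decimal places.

Cumulative price-level factor: 1.057 × 1.027 × 1.020 × 1.0607 × 1.042 × 1.025 × 1.055 × 1.030 ≈ 1.3630740198.
Multiplying C$377,344 by the price-level factor gives the future nominal sum.

C$514,347.80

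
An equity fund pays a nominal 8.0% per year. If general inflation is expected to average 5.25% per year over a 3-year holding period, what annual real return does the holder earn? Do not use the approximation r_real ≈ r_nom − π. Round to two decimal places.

With constant rates the annual real return is the same each year: (1+8.0%)/(1+5.25%) − 1 = 0.02613.

2.61%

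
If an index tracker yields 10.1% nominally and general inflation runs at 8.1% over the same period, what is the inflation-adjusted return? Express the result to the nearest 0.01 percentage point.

Real return via the Fisher equation: (1 + 10.1%)/(1 + 8.1%) − 1 = 1.101/1.081 − 1 ≈ 0.01850.

1.85%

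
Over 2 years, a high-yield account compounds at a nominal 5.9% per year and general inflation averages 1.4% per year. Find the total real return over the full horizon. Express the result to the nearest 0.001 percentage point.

9.073%

The annual real rate is (1+5.9%)/(1+1.4%) − 1 = 4.4379%.
Compounded over 2 years: (1 + 0.044379)^2 − 1 ≈ 0.09073.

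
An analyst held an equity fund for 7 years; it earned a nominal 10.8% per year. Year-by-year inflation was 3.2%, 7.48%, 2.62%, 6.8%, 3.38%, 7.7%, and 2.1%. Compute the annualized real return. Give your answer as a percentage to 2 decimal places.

Cumulative inflation factor: 1.032 × 1.0748 × 1.0262 × 1.068 × 1.0338 × 1.077 × 1.021 ≈ 1.38194.
Nominal growth factor: 2.05012. Real growth factor = 2.05012 / 1.38194 ≈ 1.48351.
Annualized: 1.48351^(1/7) − 1 ≈ 0.05796.

5.80%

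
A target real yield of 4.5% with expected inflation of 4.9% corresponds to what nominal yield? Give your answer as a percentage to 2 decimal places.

9.62%

By the Fisher equation, 1 + r_nom = (1 + 4.5%)(1 + 4.9%) = 1.045 × 1.049 = 1.096205.
So r_nom = 9.6205%.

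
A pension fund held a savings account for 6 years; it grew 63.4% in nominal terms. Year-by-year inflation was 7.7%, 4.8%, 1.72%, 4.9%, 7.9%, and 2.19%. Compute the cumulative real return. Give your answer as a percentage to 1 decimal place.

23.0%

Cumulative inflation factor: 1.077 × 1.048 × 1.0172 × 1.049 × 1.079 × 1.0219 ≈ 1.32797.
Nominal growth factor: 1.63400. Real growth factor = 1.63400 / 1.32797 ≈ 1.23045.
Total real return ≈ 23.0448%.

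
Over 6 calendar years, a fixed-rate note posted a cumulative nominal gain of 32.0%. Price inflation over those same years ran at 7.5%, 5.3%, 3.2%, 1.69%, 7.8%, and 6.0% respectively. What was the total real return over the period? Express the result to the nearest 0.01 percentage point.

-2.76%

Cumulative inflation factor: 1.075 × 1.053 × 1.032 × 1.0169 × 1.078 × 1.060 ≈ 1.35744.
Nominal growth factor: 1.32000. Real growth factor = 1.32000 / 1.35744 ≈ 0.97242.
Total real return ≈ -2.7579%.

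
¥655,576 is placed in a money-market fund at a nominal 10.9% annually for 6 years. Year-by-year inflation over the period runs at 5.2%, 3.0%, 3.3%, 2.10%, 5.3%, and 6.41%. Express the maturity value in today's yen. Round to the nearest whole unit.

Nominal value at maturity: ¥655,576 × (1 + 10.9%)^6 ≈ ¥1,219,586.
Price-level factor over 6 years: 1.052 × 1.030 × 1.033 × 1.0210 × 1.053 × 1.0641 ≈ 1.2805302507.
The maturity value deflated by that factor is the answer in today's purchasing power.

¥952,407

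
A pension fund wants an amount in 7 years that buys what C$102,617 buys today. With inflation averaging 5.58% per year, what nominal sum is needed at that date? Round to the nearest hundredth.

C$150,068.98

Cumulative price-level factor: (1+5.58%)^7 ≈ 1.4624182686.
The nominal amount required is C$102,617 scaled up by that factor.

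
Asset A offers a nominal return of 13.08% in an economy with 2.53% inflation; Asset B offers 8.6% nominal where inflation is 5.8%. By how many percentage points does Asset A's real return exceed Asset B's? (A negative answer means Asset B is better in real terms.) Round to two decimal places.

7.64

Asset A real return: 1.1308/1.0253 − 1 = 10.290%.
Asset B real return: 1.086/1.058 − 1 = 2.647%.
Difference: 10.290 − 2.647 = 7.643 pp.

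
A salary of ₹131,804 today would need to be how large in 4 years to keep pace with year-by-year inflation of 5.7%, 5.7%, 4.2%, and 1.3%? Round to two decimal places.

Cumulative price-level factor: 1.057 × 1.057 × 1.042 × 1.013 ≈ 1.1793077130.
The nominal amount required is ₹131,804 scaled up by that factor.

₹155,437.47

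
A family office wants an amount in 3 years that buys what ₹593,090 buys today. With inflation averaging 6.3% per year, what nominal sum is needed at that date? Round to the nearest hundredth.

₹712,394.23

Cumulative price-level factor: (1+6.3%)^3 = 1.201157047.
The nominal amount required is ₹593,090 scaled up by that factor.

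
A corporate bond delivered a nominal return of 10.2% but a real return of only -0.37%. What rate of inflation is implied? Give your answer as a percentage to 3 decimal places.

10.609%

From (1+r_nom) = (1+r_real)(1+π), we get 1+π = (1 + 10.2%)/(1 − 0.37%) = 1.102/0.9963 ≈ 1.10609.
So π ≈ 10.6093%.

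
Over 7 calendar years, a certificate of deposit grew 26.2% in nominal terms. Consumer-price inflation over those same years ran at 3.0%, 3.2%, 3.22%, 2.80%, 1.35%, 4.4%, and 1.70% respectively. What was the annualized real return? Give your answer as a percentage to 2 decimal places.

0.56%

Cumulative inflation factor: 1.030 × 1.032 × 1.0322 × 1.0280 × 1.0135 × 1.044 × 1.0170 ≈ 1.21372.
Nominal growth factor: 1.26200. Real growth factor = 1.26200 / 1.21372 ≈ 1.03978.
Annualized: 1.03978^(1/7) − 1 ≈ 0.00559.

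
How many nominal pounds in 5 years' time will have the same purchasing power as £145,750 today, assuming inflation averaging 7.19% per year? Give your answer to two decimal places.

£206,243.33

Cumulative price-level factor: (1+7.19%)^5 ≈ 1.4150485954.
Multiplying £145,750 by the price-level factor gives the future nominal sum.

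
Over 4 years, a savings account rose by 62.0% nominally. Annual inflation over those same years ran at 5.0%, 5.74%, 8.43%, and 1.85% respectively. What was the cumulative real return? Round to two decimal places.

Cumulative inflation factor: 1.050 × 1.0574 × 1.0843 × 1.0185 ≈ 1.22614.
Nominal growth factor: 1.62000. Real growth factor = 1.62000 / 1.22614 ≈ 1.32122.
Total real return ≈ 32.1222%.

32.12%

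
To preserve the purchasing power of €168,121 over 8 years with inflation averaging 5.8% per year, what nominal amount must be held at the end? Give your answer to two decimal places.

€263,941.27

Cumulative price-level factor: (1+5.8%)^8 ≈ 1.5699482664.
Multiplying €168,121 by the price-level factor gives the future nominal sum.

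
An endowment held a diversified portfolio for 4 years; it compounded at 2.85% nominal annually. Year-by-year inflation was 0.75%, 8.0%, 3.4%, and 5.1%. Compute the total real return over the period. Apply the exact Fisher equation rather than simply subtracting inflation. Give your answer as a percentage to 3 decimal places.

-5.371%

Cumulative inflation factor: 1.0075 × 1.080 × 1.034 × 1.051 ≈ 1.18248.
Nominal growth factor: 1.11897. Real growth factor = 1.11897 / 1.18248 ≈ 0.94629.
Total real return ≈ -5.3708%.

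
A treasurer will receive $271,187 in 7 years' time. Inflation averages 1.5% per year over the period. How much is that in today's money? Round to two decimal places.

$244,346.75

Price-level factor over 7 years: (1 + 1.5%)^7 ≈ 1.1098449129.
Purchasing power today: $271,187 divided by that factor.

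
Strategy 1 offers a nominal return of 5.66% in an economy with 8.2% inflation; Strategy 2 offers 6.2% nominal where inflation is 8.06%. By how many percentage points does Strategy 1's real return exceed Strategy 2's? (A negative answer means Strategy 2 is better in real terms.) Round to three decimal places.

-0.626

Strategy 1 real return: 1.0566/1.082 − 1 = -2.3475%.
Strategy 2 real return: 1.062/1.0806 − 1 = -1.7213%.
Difference: -2.3475 − (-1.7213) = -0.6262 pp.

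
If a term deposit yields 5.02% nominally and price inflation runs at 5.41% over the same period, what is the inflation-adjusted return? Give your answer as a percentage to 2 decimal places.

-0.37%

Real return via the Fisher equation: (1 + 5.02%)/(1 + 5.41%) − 1 = 1.0502/1.0541 − 1 ≈ -0.00370.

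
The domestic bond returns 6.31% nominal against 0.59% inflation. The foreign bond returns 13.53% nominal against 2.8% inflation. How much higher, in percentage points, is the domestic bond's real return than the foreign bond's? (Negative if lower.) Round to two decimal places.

The domestic bond real return: 1.0631/1.0059 − 1 = 5.686%.
The foreign bond real return: 1.1353/1.028 − 1 = 10.438%.
Difference: 5.686 − 10.438 = -4.752 pp.

-4.75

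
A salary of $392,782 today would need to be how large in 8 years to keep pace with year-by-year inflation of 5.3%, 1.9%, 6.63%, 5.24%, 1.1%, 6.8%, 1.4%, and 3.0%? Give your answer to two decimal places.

$533,349.59

Cumulative price-level factor: 1.053 × 1.019 × 1.0663 × 1.0524 × 1.011 × 1.068 × 1.014 × 1.030 ≈ 1.3578768736.
The nominal amount required is $392,782 scaled up by that factor.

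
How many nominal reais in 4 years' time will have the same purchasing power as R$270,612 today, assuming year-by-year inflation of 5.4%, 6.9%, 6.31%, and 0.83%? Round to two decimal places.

R$326,835.52

Cumulative price-level factor: 1.054 × 1.069 × 1.0631 × 1.0083 ≈ 1.2077643366.
Multiplying R$270,612 by the price-level factor gives the future nominal sum.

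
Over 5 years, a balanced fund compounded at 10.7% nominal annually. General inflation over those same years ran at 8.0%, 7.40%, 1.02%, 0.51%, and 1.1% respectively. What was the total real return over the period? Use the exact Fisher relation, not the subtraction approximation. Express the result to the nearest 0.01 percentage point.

Cumulative inflation factor: 1.080 × 1.0740 × 1.0102 × 1.0051 × 1.011 ≈ 1.19068.
Nominal growth factor: 1.66241. Real growth factor = 1.66241 / 1.19068 ≈ 1.39618.
Total real return ≈ 39.6183%.

39.62%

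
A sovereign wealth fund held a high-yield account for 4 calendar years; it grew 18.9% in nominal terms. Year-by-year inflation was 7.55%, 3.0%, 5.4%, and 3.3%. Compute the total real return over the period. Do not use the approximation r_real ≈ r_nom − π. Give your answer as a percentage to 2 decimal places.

-1.42%

Cumulative inflation factor: 1.0755 × 1.030 × 1.054 × 1.033 ≈ 1.20611.
Nominal growth factor: 1.18900. Real growth factor = 1.18900 / 1.20611 ≈ 0.98581.
Total real return ≈ -1.4190%.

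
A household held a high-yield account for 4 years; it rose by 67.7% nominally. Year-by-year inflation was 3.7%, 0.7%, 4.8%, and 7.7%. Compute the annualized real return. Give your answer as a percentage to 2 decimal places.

9.22%

Cumulative inflation factor: 1.037 × 1.007 × 1.048 × 1.077 ≈ 1.17865.
Nominal growth factor: 1.67700. Real growth factor = 1.67700 / 1.17865 ≈ 1.42281.
Annualized: 1.42281^(1/4) − 1 ≈ 0.09216.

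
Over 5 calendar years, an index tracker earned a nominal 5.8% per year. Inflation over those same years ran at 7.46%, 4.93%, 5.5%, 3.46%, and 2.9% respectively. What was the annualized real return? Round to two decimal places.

0.92%

Cumulative inflation factor: 1.0746 × 1.0493 × 1.055 × 1.0346 × 1.029 ≈ 1.26645.
Nominal growth factor: 1.32565. Real growth factor = 1.32565 / 1.26645 ≈ 1.04675.
Annualized: 1.04675^(1/5) − 1 ≈ 0.00918.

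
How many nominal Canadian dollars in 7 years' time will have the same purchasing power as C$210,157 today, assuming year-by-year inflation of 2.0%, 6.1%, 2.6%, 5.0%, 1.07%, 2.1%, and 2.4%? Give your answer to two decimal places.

C$258,907.15

Cumulative price-level factor: 1.020 × 1.061 × 1.026 × 1.050 × 1.0107 × 1.021 × 1.024 ≈ 1.2319701350.
The nominal amount required is C$210,157 scaled up by that factor.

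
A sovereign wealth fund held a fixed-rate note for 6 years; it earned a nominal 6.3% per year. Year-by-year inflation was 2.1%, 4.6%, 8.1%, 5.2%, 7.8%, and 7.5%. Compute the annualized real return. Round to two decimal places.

0.41%

Cumulative inflation factor: 1.021 × 1.046 × 1.081 × 1.052 × 1.078 × 1.075 ≈ 1.40743.
Nominal growth factor: 1.44278. Real growth factor = 1.44278 / 1.40743 ≈ 1.02512.
Annualized: 1.02512^(1/6) − 1 ≈ 0.00414.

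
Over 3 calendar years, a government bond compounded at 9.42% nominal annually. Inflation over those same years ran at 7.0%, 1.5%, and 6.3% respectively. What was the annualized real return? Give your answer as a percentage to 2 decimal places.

4.30%

Cumulative inflation factor: 1.070 × 1.015 × 1.063 ≈ 1.15447.
Nominal growth factor: 1.31006. Real growth factor = 1.31006 / 1.15447 ≈ 1.13477.
Annualized: 1.13477^(1/3) − 1 ≈ 0.04304.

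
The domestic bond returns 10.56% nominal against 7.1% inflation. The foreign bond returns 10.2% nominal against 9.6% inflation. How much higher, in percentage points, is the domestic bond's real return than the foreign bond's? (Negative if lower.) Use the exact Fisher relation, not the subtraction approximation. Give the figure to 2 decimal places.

The domestic bond real return: 1.1056/1.071 − 1 = 3.231%.
The foreign bond real return: 1.102/1.096 − 1 = 0.547%.
Difference: 3.231 − 0.547 = 2.684 pp.

2.68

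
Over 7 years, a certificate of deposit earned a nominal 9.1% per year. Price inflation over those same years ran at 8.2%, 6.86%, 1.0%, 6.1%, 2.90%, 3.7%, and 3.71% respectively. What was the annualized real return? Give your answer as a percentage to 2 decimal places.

Cumulative inflation factor: 1.082 × 1.0686 × 1.010 × 1.061 × 1.0290 × 1.037 × 1.0371 ≈ 1.37118.
Nominal growth factor: 1.83981. Real growth factor = 1.83981 / 1.37118 ≈ 1.34177.
Annualized: 1.34177^(1/7) − 1 ≈ 0.04289.

4.29%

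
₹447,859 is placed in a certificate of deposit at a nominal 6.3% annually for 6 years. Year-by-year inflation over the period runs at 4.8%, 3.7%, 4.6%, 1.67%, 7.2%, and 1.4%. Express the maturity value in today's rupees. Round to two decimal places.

₹514,332.07

Nominal value at maturity: ₹447,859 × (1 + 6.3%)^6 ≈ ₹646,161.22.
Price-level factor over 6 years: 1.048 × 1.037 × 1.046 × 1.0167 × 1.072 × 1.014 ≈ 1.2563113619.
The maturity value deflated by that factor is the answer in today's purchasing power.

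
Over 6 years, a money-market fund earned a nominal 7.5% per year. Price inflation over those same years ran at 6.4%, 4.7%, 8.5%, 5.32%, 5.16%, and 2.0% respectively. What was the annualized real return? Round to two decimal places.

2.06%

Cumulative inflation factor: 1.064 × 1.047 × 1.085 × 1.0532 × 1.0516 × 1.020 ≈ 1.36546.
Nominal growth factor: 1.54330. Real growth factor = 1.54330 / 1.36546 ≈ 1.13024.
Annualized: 1.13024^(1/6) − 1 ≈ 0.02061.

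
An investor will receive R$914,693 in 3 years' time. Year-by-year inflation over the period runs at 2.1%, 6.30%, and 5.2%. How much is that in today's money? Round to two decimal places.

Price-level factor over 3 years: 1.021 × 1.0630 × 1.052 = 1.141759796.
Purchasing power today: R$914,693 divided by that factor.

R$801,125.60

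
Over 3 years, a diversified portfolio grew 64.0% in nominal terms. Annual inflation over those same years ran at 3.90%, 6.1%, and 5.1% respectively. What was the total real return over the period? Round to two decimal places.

Cumulative inflation factor: 1.0390 × 1.061 × 1.051 ≈ 1.15860.
Nominal growth factor: 1.64000. Real growth factor = 1.64000 / 1.15860 ≈ 1.41550.
Total real return ≈ 41.5501%.

41.55%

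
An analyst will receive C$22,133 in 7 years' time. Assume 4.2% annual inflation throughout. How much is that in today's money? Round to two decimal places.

C$16,594.58

Price-level factor over 7 years: (1 + 4.2%)^7 ≈ 1.3337487725.
Purchasing power today: C$22,133 divided by that factor.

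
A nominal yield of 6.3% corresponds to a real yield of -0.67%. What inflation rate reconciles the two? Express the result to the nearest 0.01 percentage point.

7.02%

From (1+r_nom) = (1+r_real)(1+π), we get 1+π = (1 + 6.3%)/(1 − 0.67%) = 1.063/0.9933 ≈ 1.07017.
So π ≈ 7.0170%.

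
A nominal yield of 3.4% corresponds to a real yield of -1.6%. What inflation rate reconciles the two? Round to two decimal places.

5.08%

From (1+r_nom) = (1+r_real)(1+π), we get 1+π = (1 + 3.4%)/(1 − 1.6%) = 1.034/0.984 ≈ 1.05081.
So π ≈ 5.0813%.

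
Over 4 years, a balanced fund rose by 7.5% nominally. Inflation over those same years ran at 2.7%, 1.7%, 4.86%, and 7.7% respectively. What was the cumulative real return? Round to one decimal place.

-8.9%

Cumulative inflation factor: 1.027 × 1.017 × 1.0486 × 1.077 ≈ 1.17955.
Nominal growth factor: 1.07500. Real growth factor = 1.07500 / 1.17955 ≈ 0.91136.
Total real return ≈ -8.8637%.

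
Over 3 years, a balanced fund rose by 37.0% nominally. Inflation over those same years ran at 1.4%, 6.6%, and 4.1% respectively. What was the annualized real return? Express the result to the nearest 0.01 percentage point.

Cumulative inflation factor: 1.014 × 1.066 × 1.041 ≈ 1.12524.
Nominal growth factor: 1.37000. Real growth factor = 1.37000 / 1.12524 ≈ 1.21752.
Annualized: 1.21752^(1/3) − 1 ≈ 0.06780.

6.78%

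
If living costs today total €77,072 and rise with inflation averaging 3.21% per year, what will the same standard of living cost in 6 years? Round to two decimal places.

Cumulative price-level factor: (1+3.21%)^6 ≈ 1.2087338050.
Multiplying €77,072 by the price-level factor gives the future nominal sum.

€93,159.53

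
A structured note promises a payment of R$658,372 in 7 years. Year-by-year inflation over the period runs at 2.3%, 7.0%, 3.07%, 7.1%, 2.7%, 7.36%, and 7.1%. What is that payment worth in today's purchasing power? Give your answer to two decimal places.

R$461,410.82

Price-level factor over 7 years: 1.023 × 1.070 × 1.0307 × 1.071 × 1.027 × 1.0736 × 1.071 ≈ 1.4268672682.
Purchasing power today: R$658,372 divided by that factor.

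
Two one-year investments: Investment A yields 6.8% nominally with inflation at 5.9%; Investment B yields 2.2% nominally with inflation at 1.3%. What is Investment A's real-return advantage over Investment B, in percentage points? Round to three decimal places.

Investment A real return: 1.068/1.059 − 1 = 0.8499%.
Investment B real return: 1.022/1.013 − 1 = 0.8885%.
Difference: 0.8499 − 0.8885 = -0.0386 pp.

-0.039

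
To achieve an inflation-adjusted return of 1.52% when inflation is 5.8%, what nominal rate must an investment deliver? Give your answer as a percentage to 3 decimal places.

By the Fisher equation, 1 + r_nom = (1 + 1.52%)(1 + 5.8%) = 1.0152 × 1.058 = 1.0740816.
So r_nom = 7.40816%.

7.408%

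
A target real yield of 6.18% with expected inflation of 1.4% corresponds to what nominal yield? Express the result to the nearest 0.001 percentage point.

By the Fisher equation, 1 + r_nom = (1 + 6.18%)(1 + 1.4%) = 1.0618 × 1.014 = 1.0766652.
So r_nom = 7.66652%.

7.667%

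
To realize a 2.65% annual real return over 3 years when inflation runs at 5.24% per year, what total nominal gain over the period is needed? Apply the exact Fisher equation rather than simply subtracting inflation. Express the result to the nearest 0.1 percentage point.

Required annual nominal rate: (1+2.65%)(1+5.24%) − 1 = 8.02886%.
Cumulative over 3 years: (1 + 0.0802886)^3 − 1 ≈ 0.26072.

26.1%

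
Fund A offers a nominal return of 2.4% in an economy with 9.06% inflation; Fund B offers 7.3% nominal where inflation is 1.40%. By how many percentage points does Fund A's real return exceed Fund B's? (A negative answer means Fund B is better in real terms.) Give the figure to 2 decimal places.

Fund A real return: 1.024/1.0906 − 1 = -6.107%.
Fund B real return: 1.073/1.0140 − 1 = 5.819%.
Difference: -6.107 − 5.819 = -11.926 pp.

-11.93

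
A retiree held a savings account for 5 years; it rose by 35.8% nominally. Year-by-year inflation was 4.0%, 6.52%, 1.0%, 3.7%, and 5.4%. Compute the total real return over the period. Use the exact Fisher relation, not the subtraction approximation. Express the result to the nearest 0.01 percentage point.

Cumulative inflation factor: 1.040 × 1.0652 × 1.010 × 1.037 × 1.054 ≈ 1.22294.
Nominal growth factor: 1.35800. Real growth factor = 1.35800 / 1.22294 ≈ 1.11044.
Total real return ≈ 11.0439%.

11.04%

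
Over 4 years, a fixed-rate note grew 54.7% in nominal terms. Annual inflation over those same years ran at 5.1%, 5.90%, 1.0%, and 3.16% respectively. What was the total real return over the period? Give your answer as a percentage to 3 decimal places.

Cumulative inflation factor: 1.051 × 1.0590 × 1.010 × 1.0316 ≈ 1.15966.
Nominal growth factor: 1.54700. Real growth factor = 1.54700 / 1.15966 ≈ 1.33401.
Total real return ≈ 33.4010%.

33.401%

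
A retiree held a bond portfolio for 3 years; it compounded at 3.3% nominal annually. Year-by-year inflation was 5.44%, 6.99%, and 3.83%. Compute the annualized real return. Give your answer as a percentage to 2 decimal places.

Cumulative inflation factor: 1.0544 × 1.0699 × 1.0383 ≈ 1.17131.
Nominal growth factor: 1.10230. Real growth factor = 1.10230 / 1.17131 ≈ 0.94109.
Annualized: 0.94109^(1/3) − 1 ≈ -0.02004.

-2.00%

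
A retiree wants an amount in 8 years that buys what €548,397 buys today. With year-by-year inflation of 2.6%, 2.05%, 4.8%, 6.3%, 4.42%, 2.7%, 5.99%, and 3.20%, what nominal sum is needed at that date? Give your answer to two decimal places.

€750,323.78

Cumulative price-level factor: 1.026 × 1.0205 × 1.048 × 1.063 × 1.0442 × 1.027 × 1.0599 × 1.0320 ≈ 1.3682127681.
The nominal amount required is €548,397 scaled up by that factor.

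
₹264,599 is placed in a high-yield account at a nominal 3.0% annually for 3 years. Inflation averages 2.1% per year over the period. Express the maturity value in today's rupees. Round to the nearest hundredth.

Nominal value at maturity: ₹264,599 × (1 + 3.0%)^3 ≈ ₹289,134.47.
Price-level factor over 3 years: (1 + 2.1%)^3 = 1.064332261.
The maturity value deflated by that factor is the answer in today's purchasing power.

₹271,658.09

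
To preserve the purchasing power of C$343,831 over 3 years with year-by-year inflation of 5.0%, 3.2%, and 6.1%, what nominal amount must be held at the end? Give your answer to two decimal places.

C$395,302.36

Cumulative price-level factor: 1.050 × 1.032 × 1.061 = 1.1496996.
The nominal amount required is C$343,831 scaled up by that factor.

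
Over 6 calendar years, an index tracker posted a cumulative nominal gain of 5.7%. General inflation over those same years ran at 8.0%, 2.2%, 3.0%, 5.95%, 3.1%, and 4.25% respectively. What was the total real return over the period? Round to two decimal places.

-18.36%

Cumulative inflation factor: 1.080 × 1.022 × 1.030 × 1.0595 × 1.031 × 1.0425 ≈ 1.29464.
Nominal growth factor: 1.05700. Real growth factor = 1.05700 / 1.29464 ≈ 0.81645.
Total real return ≈ -18.3554%.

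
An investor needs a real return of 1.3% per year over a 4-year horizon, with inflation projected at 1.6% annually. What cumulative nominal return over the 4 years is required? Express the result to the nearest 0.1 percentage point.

Required annual nominal rate: (1+1.3%)(1+1.6%) − 1 = 2.9208%.
Cumulative over 4 years: (1 + 0.029208)^4 − 1 ≈ 0.12205.

12.2%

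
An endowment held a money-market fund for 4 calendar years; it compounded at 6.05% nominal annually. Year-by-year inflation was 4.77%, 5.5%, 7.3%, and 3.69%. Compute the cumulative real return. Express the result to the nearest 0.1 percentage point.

Cumulative inflation factor: 1.0477 × 1.055 × 1.073 × 1.0369 ≈ 1.22978.
Nominal growth factor: 1.26486. Real growth factor = 1.26486 / 1.22978 ≈ 1.02853.
Total real return ≈ 2.8529%.

2.9%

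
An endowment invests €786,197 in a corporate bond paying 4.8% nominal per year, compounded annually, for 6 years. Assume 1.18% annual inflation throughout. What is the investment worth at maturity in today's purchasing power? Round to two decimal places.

Nominal value at maturity: €786,197 × (1 + 4.8%)^6 ≈ €1,041,595.46.
Price-level factor over 6 years: (1 + 1.18%)^6 ≈ 1.0729217528.
The maturity value deflated by that factor is the answer in today's purchasing power.

€970,802.82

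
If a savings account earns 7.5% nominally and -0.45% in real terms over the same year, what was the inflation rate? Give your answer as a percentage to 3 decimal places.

7.986%

From (1+r_nom) = (1+r_real)(1+π), we get 1+π = (1 + 7.5%)/(1 − 0.45%) = 1.075/0.9955 ≈ 1.07986.
So π ≈ 7.9859%.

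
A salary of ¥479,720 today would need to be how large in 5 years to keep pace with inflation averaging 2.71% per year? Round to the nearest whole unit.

Cumulative price-level factor: (1+2.71%)^5 ≈ 1.1430458365.
The nominal amount required is ¥479,720 scaled up by that factor.

¥548,342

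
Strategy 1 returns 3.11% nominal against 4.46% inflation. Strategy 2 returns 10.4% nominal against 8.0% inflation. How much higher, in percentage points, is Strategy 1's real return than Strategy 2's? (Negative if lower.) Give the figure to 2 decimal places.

-3.51

Strategy 1 real return: 1.0311/1.0446 − 1 = -1.292%.
Strategy 2 real return: 1.104/1.080 − 1 = 2.222%.
Difference: -1.292 − 2.222 = -3.514 pp.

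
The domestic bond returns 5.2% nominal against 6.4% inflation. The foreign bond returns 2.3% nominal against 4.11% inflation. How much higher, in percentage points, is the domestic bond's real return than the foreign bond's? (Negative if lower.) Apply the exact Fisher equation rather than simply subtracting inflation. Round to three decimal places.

0.611

The domestic bond real return: 1.052/1.064 − 1 = -1.1278%.
The foreign bond real return: 1.023/1.0411 − 1 = -1.7385%.
Difference: -1.1278 − (-1.7385) = 0.6107 pp.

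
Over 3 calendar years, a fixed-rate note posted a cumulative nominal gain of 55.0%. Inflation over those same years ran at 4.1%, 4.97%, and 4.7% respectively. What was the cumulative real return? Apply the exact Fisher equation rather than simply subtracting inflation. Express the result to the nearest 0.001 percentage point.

35.478%

Cumulative inflation factor: 1.041 × 1.0497 × 1.047 ≈ 1.14410.
Nominal growth factor: 1.55000. Real growth factor = 1.55000 / 1.14410 ≈ 1.35478.
Total real return ≈ 35.4781%.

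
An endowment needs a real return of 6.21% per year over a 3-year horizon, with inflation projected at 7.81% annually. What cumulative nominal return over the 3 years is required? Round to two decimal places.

Required annual nominal rate: (1+6.21%)(1+7.81%) − 1 = 14.505001%.
Cumulative over 3 years: (1 + 0.14505001)^3 − 1 ≈ 0.50132.

50.13%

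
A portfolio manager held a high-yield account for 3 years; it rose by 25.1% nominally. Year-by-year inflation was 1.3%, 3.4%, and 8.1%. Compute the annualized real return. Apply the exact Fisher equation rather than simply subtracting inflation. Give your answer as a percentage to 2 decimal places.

3.38%

Cumulative inflation factor: 1.013 × 1.034 × 1.081 ≈ 1.13228.
Nominal growth factor: 1.25100. Real growth factor = 1.25100 / 1.13228 ≈ 1.10485.
Annualized: 1.10485^(1/3) − 1 ≈ 0.03379.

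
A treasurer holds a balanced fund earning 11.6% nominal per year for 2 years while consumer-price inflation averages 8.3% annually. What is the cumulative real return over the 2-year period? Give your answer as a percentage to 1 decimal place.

6.2%

The annual real rate is (1+11.6%)/(1+8.3%) − 1 = 3.0471%.
Compounded over 2 years: (1 + 0.030471)^2 − 1 ≈ 0.06187.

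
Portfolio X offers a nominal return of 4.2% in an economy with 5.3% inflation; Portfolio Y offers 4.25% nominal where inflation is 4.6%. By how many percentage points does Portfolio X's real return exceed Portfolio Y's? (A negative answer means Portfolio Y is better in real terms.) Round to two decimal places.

Portfolio X real return: 1.042/1.053 − 1 = -1.045%.
Portfolio Y real return: 1.0425/1.046 − 1 = -0.335%.
Difference: -1.045 − (-0.335) = -0.710 pp.

-0.71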